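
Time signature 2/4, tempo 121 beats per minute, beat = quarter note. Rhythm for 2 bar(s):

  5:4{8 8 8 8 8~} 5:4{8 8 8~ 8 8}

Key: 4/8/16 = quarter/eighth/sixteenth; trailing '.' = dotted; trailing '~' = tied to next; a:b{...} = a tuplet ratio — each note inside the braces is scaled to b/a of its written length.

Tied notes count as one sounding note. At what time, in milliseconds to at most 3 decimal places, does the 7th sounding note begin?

note 7 onset = 14/5b = 1388.43ms

1. 0.0ms @ 0 + 198.347ms (2/5)
2. 198.347ms @ 2/5 + 198.347ms (2/5)
3. 396.694ms @ 4/5 + 198.347ms (2/5)
4. 595.041ms @ 6/5 + 198.347ms (2/5)
5. 793.388ms @ 8/5 + 396.694ms (4/5)
6. 1190.083ms @ 12/5 + 198.347ms (2/5)
7. 1388.43ms @ 14/5 + 396.694ms (4/5)
8. 1785.124ms @ 18/5 + 198.347ms (2/5)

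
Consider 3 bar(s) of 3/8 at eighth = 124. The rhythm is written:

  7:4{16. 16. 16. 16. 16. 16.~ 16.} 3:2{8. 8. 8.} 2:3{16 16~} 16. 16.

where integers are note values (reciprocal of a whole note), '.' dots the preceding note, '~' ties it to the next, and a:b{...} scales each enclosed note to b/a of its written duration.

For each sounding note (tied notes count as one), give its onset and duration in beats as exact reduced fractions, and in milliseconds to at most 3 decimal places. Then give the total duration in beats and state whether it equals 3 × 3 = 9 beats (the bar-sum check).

1) 0.0ms=0b +207.373ms=3/7b
2) 207.373ms=3/7b +207.373ms=3/7b
3) 414.747ms=6/7b +207.373ms=3/7b
4) 622.12ms=9/7b +207.373ms=3/7b
5) 829.493ms=12/7b +207.373ms=3/7b
6) 1036.866ms=15/7b +414.747ms=6/7b
7) 1451.613ms=3b +483.871ms=1b
8) 1935.484ms=4b +483.871ms=1b
9) 2419.355ms=5b +483.871ms=1b
10) 2903.226ms=6b +362.903ms=3/4b
11) 3266.129ms=27/4b +725.806ms=3/2b
12) 3991.935ms=33/4b +362.903ms=3/4b
Σ=9b of 9 (124bpm 3/8) — PASS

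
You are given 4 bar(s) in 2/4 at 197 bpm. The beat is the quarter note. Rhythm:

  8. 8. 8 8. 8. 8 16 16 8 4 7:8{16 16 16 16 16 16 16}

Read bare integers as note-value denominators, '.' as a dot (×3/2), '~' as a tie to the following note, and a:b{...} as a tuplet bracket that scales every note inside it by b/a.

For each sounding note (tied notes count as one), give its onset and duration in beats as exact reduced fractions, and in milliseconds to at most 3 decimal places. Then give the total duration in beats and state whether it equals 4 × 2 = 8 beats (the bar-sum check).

1) 0.0ms=0b +228.426ms=3/4b
2) 228.426ms=3/4b +228.426ms=3/4b
3) 456.853ms=3/2b +152.284ms=1/2b
4) 609.137ms=2b +228.426ms=3/4b
5) 837.563ms=11/4b +228.426ms=3/4b
6) 1065.99ms=7/2b +152.284ms=1/2b
7) 1218.274ms=4b +76.142ms=1/4b
8) 1294.416ms=17/4b +76.142ms=1/4b
9) 1370.558ms=9/2b +152.284ms=1/2b
10) 1522.843ms=5b +304.569ms=1b
11) 1827.411ms=6b +87.02ms=2/7b
12) 1914.431ms=44/7b +87.02ms=2/7b
13) 2001.45ms=46/7b +87.02ms=2/7b
14) 2088.47ms=48/7b +87.02ms=2/7b
15) 2175.489ms=50/7b +87.02ms=2/7b
16) 2262.509ms=52/7b +87.02ms=2/7b
17) 2349.529ms=54/7b +87.02ms=2/7b
Σ=8b of 8 (197bpm 2/4) — PASS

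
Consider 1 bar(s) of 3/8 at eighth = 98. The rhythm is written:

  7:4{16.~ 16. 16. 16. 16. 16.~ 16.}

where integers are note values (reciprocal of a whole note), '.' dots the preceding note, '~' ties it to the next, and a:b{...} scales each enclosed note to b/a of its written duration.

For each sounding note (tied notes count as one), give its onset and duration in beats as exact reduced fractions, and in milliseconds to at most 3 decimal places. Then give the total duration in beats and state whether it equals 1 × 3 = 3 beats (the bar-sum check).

1) 0.0ms=0b +524.781ms=6/7b
2) 524.781ms=6/7b +262.391ms=3/7b
3) 787.172ms=9/7b +262.391ms=3/7b
4) 1049.563ms=12/7b +262.391ms=3/7b
5) 1311.953ms=15/7b +524.781ms=6/7b
Σ=3b of 3 (98bpm 3/8) — PASS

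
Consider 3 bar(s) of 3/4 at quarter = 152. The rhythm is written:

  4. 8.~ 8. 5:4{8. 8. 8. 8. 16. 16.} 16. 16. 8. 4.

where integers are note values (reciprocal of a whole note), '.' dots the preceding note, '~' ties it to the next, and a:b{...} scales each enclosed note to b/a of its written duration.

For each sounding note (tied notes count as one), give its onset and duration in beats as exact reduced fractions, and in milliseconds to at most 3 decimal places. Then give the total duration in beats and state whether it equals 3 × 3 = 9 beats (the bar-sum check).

1) 0.0ms=0b +592.105ms=3/2b
2) 592.105ms=3/2b +592.105ms=3/2b
3) 1184.211ms=3b +236.842ms=3/5b
4) 1421.053ms=18/5b +236.842ms=3/5b
5) 1657.895ms=21/5b +236.842ms=3/5b
6) 1894.737ms=24/5b +236.842ms=3/5b
7) 2131.579ms=27/5b +118.421ms=3/10b
8) 2250.0ms=57/10b +118.421ms=3/10b
9) 2368.421ms=6b +148.026ms=3/8b
10) 2516.447ms=51/8b +148.026ms=3/8b
11) 2664.474ms=27/4b +296.053ms=3/4b
12) 2960.526ms=15/2b +592.105ms=3/2b
Σ=9b of 9 (152bpm 3/4) — PASS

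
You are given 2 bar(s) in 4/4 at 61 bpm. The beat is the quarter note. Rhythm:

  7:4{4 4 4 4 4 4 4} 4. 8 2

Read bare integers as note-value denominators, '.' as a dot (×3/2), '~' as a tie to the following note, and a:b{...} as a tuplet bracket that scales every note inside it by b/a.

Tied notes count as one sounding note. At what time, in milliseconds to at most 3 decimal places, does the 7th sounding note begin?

note 7 onset = 24/7b = 3372.365ms

1. 0.0ms @ 0 + 562.061ms (4/7)
2. 562.061ms @ 4/7 + 562.061ms (4/7)
3. 1124.122ms @ 8/7 + 562.061ms (4/7)
4. 1686.183ms @ 12/7 + 562.061ms (4/7)
5. 2248.244ms @ 16/7 + 562.061ms (4/7)
6. 2810.304ms @ 20/7 + 562.061ms (4/7)
7. 3372.365ms @ 24/7 + 562.061ms (4/7)
8. 3934.426ms @ 4 + 1475.41ms (3/2)
9. 5409.836ms @ 11/2 + 491.803ms (1/2)
10. 5901.639ms @ 6 + 1967.213ms (2)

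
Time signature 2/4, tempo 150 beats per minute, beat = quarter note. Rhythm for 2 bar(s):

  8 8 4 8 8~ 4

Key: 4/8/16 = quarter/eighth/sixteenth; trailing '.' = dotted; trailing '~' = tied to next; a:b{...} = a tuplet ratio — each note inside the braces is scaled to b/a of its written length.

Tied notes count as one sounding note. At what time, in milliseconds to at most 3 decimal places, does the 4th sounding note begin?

note 4 onset = 2b = 800.0ms

1. 0.0ms @ 0 + 200.0ms (1/2)
2. 200.0ms @ 1/2 + 200.0ms (1/2)
3. 400.0ms @ 1 + 400.0ms (1)
4. 800.0ms @ 2 + 200.0ms (1/2)
5. 1000.0ms @ 5/2 + 600.0ms (3/2)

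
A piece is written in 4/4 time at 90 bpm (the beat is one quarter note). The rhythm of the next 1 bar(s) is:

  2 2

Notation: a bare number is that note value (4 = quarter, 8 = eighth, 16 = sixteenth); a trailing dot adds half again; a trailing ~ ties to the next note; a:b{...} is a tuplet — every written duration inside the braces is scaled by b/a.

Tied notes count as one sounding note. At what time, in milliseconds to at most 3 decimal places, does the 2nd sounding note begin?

1. 0.0ms @ 0 + 1333.333ms (2)
2. 1333.333ms @ 2 + 1333.333ms (2)

note 2 onset = 2b = 1333.333ms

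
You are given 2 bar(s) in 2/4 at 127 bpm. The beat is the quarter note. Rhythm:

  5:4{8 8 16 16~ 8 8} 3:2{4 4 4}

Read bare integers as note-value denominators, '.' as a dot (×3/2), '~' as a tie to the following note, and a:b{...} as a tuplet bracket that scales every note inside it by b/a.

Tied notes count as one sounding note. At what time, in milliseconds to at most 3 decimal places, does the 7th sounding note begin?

1. 0.0ms @ 0 + 188.976ms (2/5)
2. 188.976ms @ 2/5 + 188.976ms (2/5)
3. 377.953ms @ 4/5 + 94.488ms (1/5)
4. 472.441ms @ 1 + 283.465ms (3/5)
5. 755.906ms @ 8/5 + 188.976ms (2/5)
6. 944.882ms @ 2 + 314.961ms (2/3)
7. 1259.843ms @ 8/3 + 314.961ms (2/3)
8. 1574.803ms @ 10/3 + 314.961ms (2/3)

note 7 onset = 8/3b = 1259.843ms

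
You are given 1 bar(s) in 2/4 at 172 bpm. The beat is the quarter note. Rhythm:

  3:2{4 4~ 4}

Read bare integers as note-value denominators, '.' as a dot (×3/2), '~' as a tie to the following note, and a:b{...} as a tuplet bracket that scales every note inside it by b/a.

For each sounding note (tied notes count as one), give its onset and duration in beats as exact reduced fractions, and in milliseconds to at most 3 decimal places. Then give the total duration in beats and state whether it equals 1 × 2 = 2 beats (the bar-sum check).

1) 0.0ms=0b +232.558ms=2/3b
2) 232.558ms=2/3b +465.116ms=4/3b
Σ=2b of 2 (172bpm 2/4) — PASS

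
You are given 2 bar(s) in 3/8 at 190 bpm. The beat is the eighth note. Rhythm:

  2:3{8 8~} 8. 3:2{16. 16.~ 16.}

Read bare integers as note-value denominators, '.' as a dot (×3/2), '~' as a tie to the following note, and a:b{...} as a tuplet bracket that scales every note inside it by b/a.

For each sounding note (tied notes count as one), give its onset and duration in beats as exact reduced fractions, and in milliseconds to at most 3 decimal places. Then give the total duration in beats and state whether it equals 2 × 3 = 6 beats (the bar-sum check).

1) 0.0ms=0b +473.684ms=3/2b
2) 473.684ms=3/2b +947.368ms=3b
3) 1421.053ms=9/2b +157.895ms=1/2b
4) 1578.947ms=5b +315.789ms=1b
Σ=6b of 6 (190bpm 3/8) — PASS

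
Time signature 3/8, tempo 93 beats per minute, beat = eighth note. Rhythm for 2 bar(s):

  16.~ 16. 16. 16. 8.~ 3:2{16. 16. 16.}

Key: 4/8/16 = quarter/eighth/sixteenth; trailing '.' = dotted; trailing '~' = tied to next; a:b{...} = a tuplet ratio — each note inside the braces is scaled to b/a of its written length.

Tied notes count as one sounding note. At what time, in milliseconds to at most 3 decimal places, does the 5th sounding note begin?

1. 0.0ms @ 0 + 967.742ms (3/2)
2. 967.742ms @ 3/2 + 483.871ms (3/4)
3. 1451.613ms @ 9/4 + 483.871ms (3/4)
4. 1935.484ms @ 3 + 1290.323ms (2)
5. 3225.806ms @ 5 + 322.581ms (1/2)
6. 3548.387ms @ 11/2 + 322.581ms (1/2)

note 5 onset = 5b = 3225.806ms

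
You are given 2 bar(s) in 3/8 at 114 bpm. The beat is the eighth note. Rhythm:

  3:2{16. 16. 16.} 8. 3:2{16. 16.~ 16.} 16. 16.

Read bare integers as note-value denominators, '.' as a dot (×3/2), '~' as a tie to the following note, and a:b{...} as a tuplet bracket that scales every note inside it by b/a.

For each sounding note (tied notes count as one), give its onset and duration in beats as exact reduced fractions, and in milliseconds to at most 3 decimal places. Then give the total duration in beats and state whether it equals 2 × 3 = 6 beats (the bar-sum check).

1) 0.0ms=0b +263.158ms=1/2b
2) 263.158ms=1/2b +263.158ms=1/2b
3) 526.316ms=1b +263.158ms=1/2b
4) 789.474ms=3/2b +789.474ms=3/2b
5) 1578.947ms=3b +263.158ms=1/2b
6) 1842.105ms=7/2b +526.316ms=1b
7) 2368.421ms=9/2b +394.737ms=3/4b
8) 2763.158ms=21/4b +394.737ms=3/4b
Σ=6b of 6 (114bpm 3/8) — PASS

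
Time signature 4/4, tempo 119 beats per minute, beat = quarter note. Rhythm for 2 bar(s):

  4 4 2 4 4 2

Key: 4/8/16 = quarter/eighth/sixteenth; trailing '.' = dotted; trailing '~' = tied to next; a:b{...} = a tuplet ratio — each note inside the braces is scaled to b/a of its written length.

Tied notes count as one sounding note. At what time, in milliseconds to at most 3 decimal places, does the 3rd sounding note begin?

note 3 onset = 2b = 1008.403ms

1. 0.0ms @ 0 + 504.202ms (1)
2. 504.202ms @ 1 + 504.202ms (1)
3. 1008.403ms @ 2 + 1008.403ms (2)
4. 2016.807ms @ 4 + 504.202ms (1)
5. 2521.008ms @ 5 + 504.202ms (1)
6. 3025.21ms @ 6 + 1008.403ms (2)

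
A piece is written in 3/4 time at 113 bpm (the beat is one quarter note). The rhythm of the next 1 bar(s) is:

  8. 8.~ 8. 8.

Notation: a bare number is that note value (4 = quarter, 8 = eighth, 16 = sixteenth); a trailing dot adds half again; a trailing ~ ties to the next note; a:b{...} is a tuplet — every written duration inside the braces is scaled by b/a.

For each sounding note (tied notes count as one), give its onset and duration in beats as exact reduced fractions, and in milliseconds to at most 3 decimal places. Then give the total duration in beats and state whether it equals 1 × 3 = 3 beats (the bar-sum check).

1) 0.0ms=0b +398.23ms=3/4b
2) 398.23ms=3/4b +796.46ms=3/2b
3) 1194.69ms=9/4b +398.23ms=3/4b
Σ=3b of 3 (113bpm 3/4) — PASS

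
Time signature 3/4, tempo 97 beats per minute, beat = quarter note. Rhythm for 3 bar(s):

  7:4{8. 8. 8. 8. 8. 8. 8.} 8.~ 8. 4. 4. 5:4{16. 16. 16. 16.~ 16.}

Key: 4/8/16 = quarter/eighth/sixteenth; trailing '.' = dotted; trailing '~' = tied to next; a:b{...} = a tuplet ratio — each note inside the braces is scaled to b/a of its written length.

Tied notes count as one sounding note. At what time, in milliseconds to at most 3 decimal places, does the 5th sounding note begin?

1. 0.0ms @ 0 + 265.096ms (3/7)
2. 265.096ms @ 3/7 + 265.096ms (3/7)
3. 530.191ms @ 6/7 + 265.096ms (3/7)
4. 795.287ms @ 9/7 + 265.096ms (3/7)
5. 1060.383ms @ 12/7 + 265.096ms (3/7)
6. 1325.479ms @ 15/7 + 265.096ms (3/7)
7. 1590.574ms @ 18/7 + 265.096ms (3/7)
8. 1855.67ms @ 3 + 927.835ms (3/2)
9. 2783.505ms @ 9/2 + 927.835ms (3/2)
10. 3711.34ms @ 6 + 927.835ms (3/2)
11. 4639.175ms @ 15/2 + 185.567ms (3/10)
12. 4824.742ms @ 39/5 + 185.567ms (3/10)
13. 5010.309ms @ 81/10 + 185.567ms (3/10)
14. 5195.876ms @ 42/5 + 371.134ms (3/5)

note 5 onset = 12/7b = 1060.383ms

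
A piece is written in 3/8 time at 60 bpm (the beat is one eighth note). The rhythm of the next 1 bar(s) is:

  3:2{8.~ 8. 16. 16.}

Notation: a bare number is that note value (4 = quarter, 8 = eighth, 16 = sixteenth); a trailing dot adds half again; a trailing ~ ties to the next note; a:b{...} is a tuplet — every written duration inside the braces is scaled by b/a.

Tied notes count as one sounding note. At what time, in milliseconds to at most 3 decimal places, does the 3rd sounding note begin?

note 3 onset = 5/2b = 2500.0ms

1. 0.0ms @ 0 + 2000.0ms (2)
2. 2000.0ms @ 2 + 500.0ms (1/2)
3. 2500.0ms @ 5/2 + 500.0ms (1/2)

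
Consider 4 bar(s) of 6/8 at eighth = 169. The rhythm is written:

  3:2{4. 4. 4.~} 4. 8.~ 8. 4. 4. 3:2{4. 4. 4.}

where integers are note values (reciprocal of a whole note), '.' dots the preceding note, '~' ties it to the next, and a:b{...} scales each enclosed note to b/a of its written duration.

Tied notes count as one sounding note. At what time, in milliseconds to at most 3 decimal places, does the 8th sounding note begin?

note 8 onset = 20b = 7100.592ms

1. 0.0ms @ 0 + 710.059ms (2)
2. 710.059ms @ 2 + 710.059ms (2)
3. 1420.118ms @ 4 + 1775.148ms (5)
4. 3195.266ms @ 9 + 1065.089ms (3)
5. 4260.355ms @ 12 + 1065.089ms (3)
6. 5325.444ms @ 15 + 1065.089ms (3)
7. 6390.533ms @ 18 + 710.059ms (2)
8. 7100.592ms @ 20 + 710.059ms (2)
9. 7810.651ms @ 22 + 710.059ms (2)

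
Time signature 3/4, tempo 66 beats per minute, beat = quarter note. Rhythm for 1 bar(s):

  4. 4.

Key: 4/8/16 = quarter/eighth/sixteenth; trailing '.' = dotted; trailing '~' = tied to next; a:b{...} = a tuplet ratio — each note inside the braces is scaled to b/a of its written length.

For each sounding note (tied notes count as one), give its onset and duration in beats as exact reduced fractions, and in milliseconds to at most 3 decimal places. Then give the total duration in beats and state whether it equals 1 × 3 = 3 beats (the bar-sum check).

1) 0.0ms=0b +1363.636ms=3/2b
2) 1363.636ms=3/2b +1363.636ms=3/2b
Σ=3b of 3 (66bpm 3/4) — PASS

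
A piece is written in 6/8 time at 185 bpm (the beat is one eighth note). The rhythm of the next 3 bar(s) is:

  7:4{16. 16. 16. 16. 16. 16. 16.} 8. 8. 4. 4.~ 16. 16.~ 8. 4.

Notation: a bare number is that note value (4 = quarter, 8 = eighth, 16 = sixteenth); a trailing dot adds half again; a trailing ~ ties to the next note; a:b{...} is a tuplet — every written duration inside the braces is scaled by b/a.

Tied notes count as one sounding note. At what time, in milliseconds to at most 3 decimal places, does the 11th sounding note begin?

1. 0.0ms @ 0 + 138.996ms (3/7)
2. 138.996ms @ 3/7 + 138.996ms (3/7)
3. 277.992ms @ 6/7 + 138.996ms (3/7)
4. 416.988ms @ 9/7 + 138.996ms (3/7)
5. 555.985ms @ 12/7 + 138.996ms (3/7)
6. 694.981ms @ 15/7 + 138.996ms (3/7)
7. 833.977ms @ 18/7 + 138.996ms (3/7)
8. 972.973ms @ 3 + 486.486ms (3/2)
9. 1459.459ms @ 9/2 + 486.486ms (3/2)
10. 1945.946ms @ 6 + 972.973ms (3)
11. 2918.919ms @ 9 + 1216.216ms (15/4)
12. 4135.135ms @ 51/4 + 729.73ms (9/4)
13. 4864.865ms @ 15 + 972.973ms (3)

note 11 onset = 9b = 2918.919ms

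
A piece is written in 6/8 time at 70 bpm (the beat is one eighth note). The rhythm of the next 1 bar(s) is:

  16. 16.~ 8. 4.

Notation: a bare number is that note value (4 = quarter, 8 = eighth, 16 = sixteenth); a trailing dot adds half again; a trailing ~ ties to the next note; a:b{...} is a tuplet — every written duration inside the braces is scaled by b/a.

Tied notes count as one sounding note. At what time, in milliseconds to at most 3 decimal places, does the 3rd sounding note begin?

note 3 onset = 3b = 2571.429ms

1. 0.0ms @ 0 + 642.857ms (3/4)
2. 642.857ms @ 3/4 + 1928.571ms (9/4)
3. 2571.429ms @ 3 + 2571.429ms (3)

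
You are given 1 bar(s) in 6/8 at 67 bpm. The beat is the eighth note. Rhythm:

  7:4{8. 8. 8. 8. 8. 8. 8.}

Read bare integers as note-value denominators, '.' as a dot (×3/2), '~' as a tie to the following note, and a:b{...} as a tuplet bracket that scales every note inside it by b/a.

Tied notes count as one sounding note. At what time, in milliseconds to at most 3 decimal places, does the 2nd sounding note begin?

1. 0.0ms @ 0 + 767.591ms (6/7)
2. 767.591ms @ 6/7 + 767.591ms (6/7)
3. 1535.181ms @ 12/7 + 767.591ms (6/7)
4. 2302.772ms @ 18/7 + 767.591ms (6/7)
5. 3070.362ms @ 24/7 + 767.591ms (6/7)
6. 3837.953ms @ 30/7 + 767.591ms (6/7)
7. 4605.544ms @ 36/7 + 767.591ms (6/7)

note 2 onset = 6/7b = 767.591ms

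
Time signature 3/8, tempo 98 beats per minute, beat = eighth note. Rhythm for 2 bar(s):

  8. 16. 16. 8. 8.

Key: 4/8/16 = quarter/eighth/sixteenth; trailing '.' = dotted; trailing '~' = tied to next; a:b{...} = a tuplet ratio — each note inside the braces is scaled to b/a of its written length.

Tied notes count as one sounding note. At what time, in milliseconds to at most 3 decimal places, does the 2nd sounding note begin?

1. 0.0ms @ 0 + 918.367ms (3/2)
2. 918.367ms @ 3/2 + 459.184ms (3/4)
3. 1377.551ms @ 9/4 + 459.184ms (3/4)
4. 1836.735ms @ 3 + 918.367ms (3/2)
5. 2755.102ms @ 9/2 + 918.367ms (3/2)

note 2 onset = 3/2b = 918.367ms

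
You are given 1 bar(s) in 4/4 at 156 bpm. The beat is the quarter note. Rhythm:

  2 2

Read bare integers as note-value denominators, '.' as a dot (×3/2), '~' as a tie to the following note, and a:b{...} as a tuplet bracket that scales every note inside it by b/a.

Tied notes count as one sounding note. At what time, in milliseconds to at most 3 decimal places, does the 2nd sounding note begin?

1. 0.0ms @ 0 + 769.231ms (2)
2. 769.231ms @ 2 + 769.231ms (2)

note 2 onset = 2b = 769.231ms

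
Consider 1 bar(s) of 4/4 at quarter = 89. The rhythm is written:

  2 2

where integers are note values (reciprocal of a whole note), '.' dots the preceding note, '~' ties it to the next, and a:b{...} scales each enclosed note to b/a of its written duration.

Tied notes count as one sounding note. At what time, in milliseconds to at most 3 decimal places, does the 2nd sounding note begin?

1. 0.0ms @ 0 + 1348.315ms (2)
2. 1348.315ms @ 2 + 1348.315ms (2)

note 2 onset = 2b = 1348.315ms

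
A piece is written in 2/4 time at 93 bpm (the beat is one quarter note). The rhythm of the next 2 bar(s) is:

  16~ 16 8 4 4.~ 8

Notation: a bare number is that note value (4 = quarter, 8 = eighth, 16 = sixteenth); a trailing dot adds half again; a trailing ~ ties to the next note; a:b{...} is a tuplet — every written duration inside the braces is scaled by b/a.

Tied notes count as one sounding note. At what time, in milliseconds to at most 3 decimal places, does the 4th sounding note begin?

1. 0.0ms @ 0 + 322.581ms (1/2)
2. 322.581ms @ 1/2 + 322.581ms (1/2)
3. 645.161ms @ 1 + 645.161ms (1)
4. 1290.323ms @ 2 + 1290.323ms (2)

note 4 onset = 2b = 1290.323ms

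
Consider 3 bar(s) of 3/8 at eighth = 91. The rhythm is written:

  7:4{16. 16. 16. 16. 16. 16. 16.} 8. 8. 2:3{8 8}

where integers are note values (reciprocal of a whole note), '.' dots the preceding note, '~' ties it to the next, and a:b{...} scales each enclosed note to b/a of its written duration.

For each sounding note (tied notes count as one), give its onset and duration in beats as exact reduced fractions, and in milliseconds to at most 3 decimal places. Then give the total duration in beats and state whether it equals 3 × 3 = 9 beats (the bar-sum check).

1) 0.0ms=0b +282.575ms=3/7b
2) 282.575ms=3/7b +282.575ms=3/7b
3) 565.149ms=6/7b +282.575ms=3/7b
4) 847.724ms=9/7b +282.575ms=3/7b
5) 1130.298ms=12/7b +282.575ms=3/7b
6) 1412.873ms=15/7b +282.575ms=3/7b
7) 1695.447ms=18/7b +282.575ms=3/7b
8) 1978.022ms=3b +989.011ms=3/2b
9) 2967.033ms=9/2b +989.011ms=3/2b
10) 3956.044ms=6b +989.011ms=3/2b
11) 4945.055ms=15/2b +989.011ms=3/2b
Σ=9b of 9 (91bpm 3/8) — PASS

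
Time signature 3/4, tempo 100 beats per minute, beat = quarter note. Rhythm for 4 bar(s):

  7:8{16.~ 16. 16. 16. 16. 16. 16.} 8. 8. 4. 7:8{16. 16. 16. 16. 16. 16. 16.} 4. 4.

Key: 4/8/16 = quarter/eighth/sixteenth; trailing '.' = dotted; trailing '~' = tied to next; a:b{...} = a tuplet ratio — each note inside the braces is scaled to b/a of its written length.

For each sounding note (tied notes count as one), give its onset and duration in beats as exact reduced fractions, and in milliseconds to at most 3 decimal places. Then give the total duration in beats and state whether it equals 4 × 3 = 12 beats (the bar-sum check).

1) 0.0ms=0b +514.286ms=6/7b
2) 514.286ms=6/7b +257.143ms=3/7b
3) 771.429ms=9/7b +257.143ms=3/7b
4) 1028.571ms=12/7b +257.143ms=3/7b
5) 1285.714ms=15/7b +257.143ms=3/7b
6) 1542.857ms=18/7b +257.143ms=3/7b
7) 1800.0ms=3b +450.0ms=3/4b
8) 2250.0ms=15/4b +450.0ms=3/4b
9) 2700.0ms=9/2b +900.0ms=3/2b
10) 3600.0ms=6b +257.143ms=3/7b
11) 3857.143ms=45/7b +257.143ms=3/7b
12) 4114.286ms=48/7b +257.143ms=3/7b
13) 4371.429ms=51/7b +257.143ms=3/7b
14) 4628.571ms=54/7b +257.143ms=3/7b
15) 4885.714ms=57/7b +257.143ms=3/7b
16) 5142.857ms=60/7b +257.143ms=3/7b
17) 5400.0ms=9b +900.0ms=3/2b
18) 6300.0ms=21/2b +900.0ms=3/2b
Σ=12b of 12 (100bpm 3/4) — PASS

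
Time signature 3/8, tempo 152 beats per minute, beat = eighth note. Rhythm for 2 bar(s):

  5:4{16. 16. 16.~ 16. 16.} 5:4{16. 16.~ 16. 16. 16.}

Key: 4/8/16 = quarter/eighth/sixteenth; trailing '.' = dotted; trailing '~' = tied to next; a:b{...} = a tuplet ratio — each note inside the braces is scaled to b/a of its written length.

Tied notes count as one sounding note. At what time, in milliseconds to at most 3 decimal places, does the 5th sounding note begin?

1. 0.0ms @ 0 + 236.842ms (3/5)
2. 236.842ms @ 3/5 + 236.842ms (3/5)
3. 473.684ms @ 6/5 + 473.684ms (6/5)
4. 947.368ms @ 12/5 + 236.842ms (3/5)
5. 1184.211ms @ 3 + 236.842ms (3/5)
6. 1421.053ms @ 18/5 + 473.684ms (6/5)
7. 1894.737ms @ 24/5 + 236.842ms (3/5)
8. 2131.579ms @ 27/5 + 236.842ms (3/5)

note 5 onset = 3b = 1184.211ms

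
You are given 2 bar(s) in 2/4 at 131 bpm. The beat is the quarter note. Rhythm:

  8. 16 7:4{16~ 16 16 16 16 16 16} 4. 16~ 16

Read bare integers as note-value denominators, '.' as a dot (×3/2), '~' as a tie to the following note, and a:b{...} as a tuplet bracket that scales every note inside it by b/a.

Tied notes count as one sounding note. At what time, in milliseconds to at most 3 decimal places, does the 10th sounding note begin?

note 10 onset = 7/2b = 1603.053ms

1. 0.0ms @ 0 + 343.511ms (3/4)
2. 343.511ms @ 3/4 + 114.504ms (1/4)
3. 458.015ms @ 1 + 130.862ms (2/7)
4. 588.877ms @ 9/7 + 65.431ms (1/7)
5. 654.308ms @ 10/7 + 65.431ms (1/7)
6. 719.738ms @ 11/7 + 65.431ms (1/7)
7. 785.169ms @ 12/7 + 65.431ms (1/7)
8. 850.6ms @ 13/7 + 65.431ms (1/7)
9. 916.031ms @ 2 + 687.023ms (3/2)
10. 1603.053ms @ 7/2 + 229.008ms (1/2)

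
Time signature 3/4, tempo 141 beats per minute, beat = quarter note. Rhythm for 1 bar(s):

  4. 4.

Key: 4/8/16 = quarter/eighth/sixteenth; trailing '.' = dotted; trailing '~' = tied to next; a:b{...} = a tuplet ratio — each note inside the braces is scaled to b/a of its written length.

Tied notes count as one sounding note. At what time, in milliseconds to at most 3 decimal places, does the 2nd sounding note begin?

note 2 onset = 3/2b = 638.298ms

1. 0.0ms @ 0 + 638.298ms (3/2)
2. 638.298ms @ 3/2 + 638.298ms (3/2)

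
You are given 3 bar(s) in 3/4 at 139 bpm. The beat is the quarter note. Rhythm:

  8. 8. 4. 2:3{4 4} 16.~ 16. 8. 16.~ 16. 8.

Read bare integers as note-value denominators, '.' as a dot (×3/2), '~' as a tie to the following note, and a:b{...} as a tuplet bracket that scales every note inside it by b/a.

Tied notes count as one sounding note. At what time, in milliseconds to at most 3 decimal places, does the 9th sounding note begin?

1. 0.0ms @ 0 + 323.741ms (3/4)
2. 323.741ms @ 3/4 + 323.741ms (3/4)
3. 647.482ms @ 3/2 + 647.482ms (3/2)
4. 1294.964ms @ 3 + 647.482ms (3/2)
5. 1942.446ms @ 9/2 + 647.482ms (3/2)
6. 2589.928ms @ 6 + 323.741ms (3/4)
7. 2913.669ms @ 27/4 + 323.741ms (3/4)
8. 3237.41ms @ 15/2 + 323.741ms (3/4)
9. 3561.151ms @ 33/4 + 323.741ms (3/4)

note 9 onset = 33/4b = 3561.151ms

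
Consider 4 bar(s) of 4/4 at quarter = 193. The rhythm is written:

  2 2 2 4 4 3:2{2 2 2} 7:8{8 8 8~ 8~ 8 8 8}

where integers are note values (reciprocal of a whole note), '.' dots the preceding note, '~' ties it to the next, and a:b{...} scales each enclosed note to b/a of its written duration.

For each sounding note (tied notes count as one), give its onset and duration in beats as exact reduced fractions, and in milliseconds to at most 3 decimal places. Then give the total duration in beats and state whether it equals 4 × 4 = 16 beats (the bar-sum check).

1) 0.0ms=0b +621.762ms=2b
2) 621.762ms=2b +621.762ms=2b
3) 1243.523ms=4b +621.762ms=2b
4) 1865.285ms=6b +310.881ms=1b
5) 2176.166ms=7b +310.881ms=1b
6) 2487.047ms=8b +414.508ms=4/3b
7) 2901.554ms=28/3b +414.508ms=4/3b
8) 3316.062ms=32/3b +414.508ms=4/3b
9) 3730.57ms=12b +177.646ms=4/7b
10) 3908.216ms=88/7b +177.646ms=4/7b
11) 4085.862ms=92/7b +532.939ms=12/7b
12) 4618.801ms=104/7b +177.646ms=4/7b
13) 4796.447ms=108/7b +177.646ms=4/7b
Σ=16b of 16 (193bpm 4/4) — PASS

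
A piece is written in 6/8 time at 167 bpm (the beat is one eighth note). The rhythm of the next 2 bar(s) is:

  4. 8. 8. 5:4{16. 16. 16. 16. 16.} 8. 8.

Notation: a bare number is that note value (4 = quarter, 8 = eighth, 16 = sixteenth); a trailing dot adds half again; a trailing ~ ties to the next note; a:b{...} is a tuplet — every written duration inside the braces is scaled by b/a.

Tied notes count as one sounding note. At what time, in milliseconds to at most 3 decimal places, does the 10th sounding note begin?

note 10 onset = 21/2b = 3772.455ms

1. 0.0ms @ 0 + 1077.844ms (3)
2. 1077.844ms @ 3 + 538.922ms (3/2)
3. 1616.766ms @ 9/2 + 538.922ms (3/2)
4. 2155.689ms @ 6 + 215.569ms (3/5)
5. 2371.257ms @ 33/5 + 215.569ms (3/5)
6. 2586.826ms @ 36/5 + 215.569ms (3/5)
7. 2802.395ms @ 39/5 + 215.569ms (3/5)
8. 3017.964ms @ 42/5 + 215.569ms (3/5)
9. 3233.533ms @ 9 + 538.922ms (3/2)
10. 3772.455ms @ 21/2 + 538.922ms (3/2)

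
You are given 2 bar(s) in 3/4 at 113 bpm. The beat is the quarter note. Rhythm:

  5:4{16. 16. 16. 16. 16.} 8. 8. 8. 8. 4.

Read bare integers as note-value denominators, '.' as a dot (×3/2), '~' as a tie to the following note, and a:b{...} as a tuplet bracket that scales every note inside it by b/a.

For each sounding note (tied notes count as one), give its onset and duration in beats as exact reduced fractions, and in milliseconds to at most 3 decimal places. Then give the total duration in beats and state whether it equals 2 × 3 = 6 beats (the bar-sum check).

1) 0.0ms=0b +159.292ms=3/10b
2) 159.292ms=3/10b +159.292ms=3/10b
3) 318.584ms=3/5b +159.292ms=3/10b
4) 477.876ms=9/10b +159.292ms=3/10b
5) 637.168ms=6/5b +159.292ms=3/10b
6) 796.46ms=3/2b +398.23ms=3/4b
7) 1194.69ms=9/4b +398.23ms=3/4b
8) 1592.92ms=3b +398.23ms=3/4b
9) 1991.15ms=15/4b +398.23ms=3/4b
10) 2389.381ms=9/2b +796.46ms=3/2b
Σ=6b of 6 (113bpm 3/4) — PASS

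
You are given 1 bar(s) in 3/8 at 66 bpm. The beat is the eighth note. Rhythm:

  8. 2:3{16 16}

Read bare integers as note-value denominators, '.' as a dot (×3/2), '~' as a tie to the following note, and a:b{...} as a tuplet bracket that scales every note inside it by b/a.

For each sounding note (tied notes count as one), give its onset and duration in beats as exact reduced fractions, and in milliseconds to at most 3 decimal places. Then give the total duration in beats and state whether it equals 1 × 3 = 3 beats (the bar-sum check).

1) 0.0ms=0b +1363.636ms=3/2b
2) 1363.636ms=3/2b +681.818ms=3/4b
3) 2045.455ms=9/4b +681.818ms=3/4b
Σ=3b of 3 (66bpm 3/8) — PASS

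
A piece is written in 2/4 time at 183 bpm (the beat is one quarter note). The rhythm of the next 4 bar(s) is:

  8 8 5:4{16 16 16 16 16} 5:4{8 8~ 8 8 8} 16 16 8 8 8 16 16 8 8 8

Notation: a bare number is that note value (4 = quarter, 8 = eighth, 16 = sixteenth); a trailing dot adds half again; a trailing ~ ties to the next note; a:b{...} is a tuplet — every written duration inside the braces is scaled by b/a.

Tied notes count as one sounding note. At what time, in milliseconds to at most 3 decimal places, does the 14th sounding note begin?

1. 0.0ms @ 0 + 163.934ms (1/2)
2. 163.934ms @ 1/2 + 163.934ms (1/2)
3. 327.869ms @ 1 + 65.574ms (1/5)
4. 393.443ms @ 6/5 + 65.574ms (1/5)
5. 459.016ms @ 7/5 + 65.574ms (1/5)
6. 524.59ms @ 8/5 + 65.574ms (1/5)
7. 590.164ms @ 9/5 + 65.574ms (1/5)
8. 655.738ms @ 2 + 131.148ms (2/5)
9. 786.885ms @ 12/5 + 262.295ms (4/5)
10. 1049.18ms @ 16/5 + 131.148ms (2/5)
11. 1180.328ms @ 18/5 + 131.148ms (2/5)
12. 1311.475ms @ 4 + 81.967ms (1/4)
13. 1393.443ms @ 17/4 + 81.967ms (1/4)
14. 1475.41ms @ 9/2 + 163.934ms (1/2)
15. 1639.344ms @ 5 + 163.934ms (1/2)
16. 1803.279ms @ 11/2 + 163.934ms (1/2)
17. 1967.213ms @ 6 + 81.967ms (1/4)
18. 2049.18ms @ 25/4 + 81.967ms (1/4)
19. 2131.148ms @ 13/2 + 163.934ms (1/2)
20. 2295.082ms @ 7 + 163.934ms (1/2)
21. 2459.016ms @ 15/2 + 163.934ms (1/2)

note 14 onset = 9/2b = 1475.41ms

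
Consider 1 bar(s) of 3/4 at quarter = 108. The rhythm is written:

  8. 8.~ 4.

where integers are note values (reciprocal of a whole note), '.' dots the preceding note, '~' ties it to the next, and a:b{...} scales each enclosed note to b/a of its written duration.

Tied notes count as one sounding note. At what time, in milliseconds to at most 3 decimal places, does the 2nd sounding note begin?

1. 0.0ms @ 0 + 416.667ms (3/4)
2. 416.667ms @ 3/4 + 1250.0ms (9/4)

note 2 onset = 3/4b = 416.667ms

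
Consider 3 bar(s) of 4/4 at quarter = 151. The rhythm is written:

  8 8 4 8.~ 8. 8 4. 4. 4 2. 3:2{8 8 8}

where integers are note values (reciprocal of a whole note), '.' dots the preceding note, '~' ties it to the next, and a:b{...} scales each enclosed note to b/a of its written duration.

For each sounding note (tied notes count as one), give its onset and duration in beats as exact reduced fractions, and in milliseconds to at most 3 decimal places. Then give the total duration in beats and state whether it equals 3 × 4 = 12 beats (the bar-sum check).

1) 0.0ms=0b +198.675ms=1/2b
2) 198.675ms=1/2b +198.675ms=1/2b
3) 397.351ms=1b +397.351ms=1b
4) 794.702ms=2b +596.026ms=3/2b
5) 1390.728ms=7/2b +198.675ms=1/2b
6) 1589.404ms=4b +596.026ms=3/2b
7) 2185.43ms=11/2b +596.026ms=3/2b
8) 2781.457ms=7b +397.351ms=1b
9) 3178.808ms=8b +1192.053ms=3b
10) 4370.861ms=11b +132.45ms=1/3b
11) 4503.311ms=34/3b +132.45ms=1/3b
12) 4635.762ms=35/3b +132.45ms=1/3b
Σ=12b of 12 (151bpm 4/4) — PASS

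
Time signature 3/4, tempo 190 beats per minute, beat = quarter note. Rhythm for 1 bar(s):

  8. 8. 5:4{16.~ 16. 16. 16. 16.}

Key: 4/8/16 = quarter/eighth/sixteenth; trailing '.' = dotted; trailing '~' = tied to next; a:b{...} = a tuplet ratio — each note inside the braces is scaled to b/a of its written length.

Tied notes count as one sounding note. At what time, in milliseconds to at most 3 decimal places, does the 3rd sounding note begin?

note 3 onset = 3/2b = 473.684ms

1. 0.0ms @ 0 + 236.842ms (3/4)
2. 236.842ms @ 3/4 + 236.842ms (3/4)
3. 473.684ms @ 3/2 + 189.474ms (3/5)
4. 663.158ms @ 21/10 + 94.737ms (3/10)
5. 757.895ms @ 12/5 + 94.737ms (3/10)
6. 852.632ms @ 27/10 + 94.737ms (3/10)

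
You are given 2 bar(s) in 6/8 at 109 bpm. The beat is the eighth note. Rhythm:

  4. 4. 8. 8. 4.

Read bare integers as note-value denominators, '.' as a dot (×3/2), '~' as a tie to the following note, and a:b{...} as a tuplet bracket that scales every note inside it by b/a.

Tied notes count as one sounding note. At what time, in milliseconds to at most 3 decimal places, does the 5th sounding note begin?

1. 0.0ms @ 0 + 1651.376ms (3)
2. 1651.376ms @ 3 + 1651.376ms (3)
3. 3302.752ms @ 6 + 825.688ms (3/2)
4. 4128.44ms @ 15/2 + 825.688ms (3/2)
5. 4954.128ms @ 9 + 1651.376ms (3)

note 5 onset = 9b = 4954.128ms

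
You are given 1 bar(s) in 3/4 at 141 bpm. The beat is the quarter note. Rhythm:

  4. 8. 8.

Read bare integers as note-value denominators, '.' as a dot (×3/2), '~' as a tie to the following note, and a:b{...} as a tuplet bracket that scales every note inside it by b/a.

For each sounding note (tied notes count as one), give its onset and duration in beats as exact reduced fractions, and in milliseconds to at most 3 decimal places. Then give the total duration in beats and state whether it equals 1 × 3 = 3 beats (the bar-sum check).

1) 0.0ms=0b +638.298ms=3/2b
2) 638.298ms=3/2b +319.149ms=3/4b
3) 957.447ms=9/4b +319.149ms=3/4b
Σ=3b of 3 (141bpm 3/4) — PASS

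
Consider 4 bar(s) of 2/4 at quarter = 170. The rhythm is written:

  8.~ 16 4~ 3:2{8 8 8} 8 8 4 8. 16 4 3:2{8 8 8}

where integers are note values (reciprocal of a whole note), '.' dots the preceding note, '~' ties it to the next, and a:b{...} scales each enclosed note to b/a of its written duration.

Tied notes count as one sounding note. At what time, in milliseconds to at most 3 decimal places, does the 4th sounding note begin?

1. 0.0ms @ 0 + 352.941ms (1)
2. 352.941ms @ 1 + 470.588ms (4/3)
3. 823.529ms @ 7/3 + 117.647ms (1/3)
4. 941.176ms @ 8/3 + 117.647ms (1/3)
5. 1058.824ms @ 3 + 176.471ms (1/2)
6. 1235.294ms @ 7/2 + 176.471ms (1/2)
7. 1411.765ms @ 4 + 352.941ms (1)
8. 1764.706ms @ 5 + 264.706ms (3/4)
9. 2029.412ms @ 23/4 + 88.235ms (1/4)
10. 2117.647ms @ 6 + 352.941ms (1)
11. 2470.588ms @ 7 + 117.647ms (1/3)
12. 2588.235ms @ 22/3 + 117.647ms (1/3)
13. 2705.882ms @ 23/3 + 117.647ms (1/3)

note 4 onset = 8/3b = 941.176ms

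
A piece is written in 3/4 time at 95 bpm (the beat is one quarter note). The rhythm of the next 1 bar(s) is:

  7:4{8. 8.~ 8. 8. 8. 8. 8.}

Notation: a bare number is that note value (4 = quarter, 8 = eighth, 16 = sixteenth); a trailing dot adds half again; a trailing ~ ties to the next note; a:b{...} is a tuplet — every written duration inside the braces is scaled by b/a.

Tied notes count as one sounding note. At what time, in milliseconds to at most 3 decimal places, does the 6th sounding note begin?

note 6 onset = 18/7b = 1624.06ms

1. 0.0ms @ 0 + 270.677ms (3/7)
2. 270.677ms @ 3/7 + 541.353ms (6/7)
3. 812.03ms @ 9/7 + 270.677ms (3/7)
4. 1082.707ms @ 12/7 + 270.677ms (3/7)
5. 1353.383ms @ 15/7 + 270.677ms (3/7)
6. 1624.06ms @ 18/7 + 270.677ms (3/7)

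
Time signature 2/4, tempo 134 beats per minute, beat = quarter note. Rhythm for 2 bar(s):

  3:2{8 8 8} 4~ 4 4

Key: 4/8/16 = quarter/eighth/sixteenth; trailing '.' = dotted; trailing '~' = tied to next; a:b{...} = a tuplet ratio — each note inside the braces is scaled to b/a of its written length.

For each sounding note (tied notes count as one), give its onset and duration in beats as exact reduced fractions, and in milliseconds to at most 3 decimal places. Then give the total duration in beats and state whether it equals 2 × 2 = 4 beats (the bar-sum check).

1) 0.0ms=0b +149.254ms=1/3b
2) 149.254ms=1/3b +149.254ms=1/3b
3) 298.507ms=2/3b +149.254ms=1/3b
4) 447.761ms=1b +895.522ms=2b
5) 1343.284ms=3b +447.761ms=1b
Σ=4b of 4 (134bpm 2/4) — PASS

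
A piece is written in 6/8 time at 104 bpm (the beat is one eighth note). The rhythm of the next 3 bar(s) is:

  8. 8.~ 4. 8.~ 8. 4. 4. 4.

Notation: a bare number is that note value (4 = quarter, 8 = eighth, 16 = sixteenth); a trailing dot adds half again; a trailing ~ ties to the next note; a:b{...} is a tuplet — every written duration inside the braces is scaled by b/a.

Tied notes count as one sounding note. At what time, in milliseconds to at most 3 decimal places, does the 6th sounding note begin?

1. 0.0ms @ 0 + 865.385ms (3/2)
2. 865.385ms @ 3/2 + 2596.154ms (9/2)
3. 3461.538ms @ 6 + 1730.769ms (3)
4. 5192.308ms @ 9 + 1730.769ms (3)
5. 6923.077ms @ 12 + 1730.769ms (3)
6. 8653.846ms @ 15 + 1730.769ms (3)

note 6 onset = 15b = 8653.846ms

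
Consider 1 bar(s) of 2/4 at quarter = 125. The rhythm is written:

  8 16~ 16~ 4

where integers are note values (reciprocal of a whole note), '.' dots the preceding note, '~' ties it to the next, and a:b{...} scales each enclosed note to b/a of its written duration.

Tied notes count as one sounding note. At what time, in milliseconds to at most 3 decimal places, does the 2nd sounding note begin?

1. 0.0ms @ 0 + 240.0ms (1/2)
2. 240.0ms @ 1/2 + 720.0ms (3/2)

note 2 onset = 1/2b = 240.0ms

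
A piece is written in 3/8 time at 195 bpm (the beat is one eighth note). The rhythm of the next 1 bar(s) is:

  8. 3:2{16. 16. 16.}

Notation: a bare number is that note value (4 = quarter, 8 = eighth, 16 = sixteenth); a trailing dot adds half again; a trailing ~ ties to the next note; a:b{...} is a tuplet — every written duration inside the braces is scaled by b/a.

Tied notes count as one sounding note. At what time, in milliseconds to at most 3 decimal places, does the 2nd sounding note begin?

note 2 onset = 3/2b = 461.538ms

1. 0.0ms @ 0 + 461.538ms (3/2)
2. 461.538ms @ 3/2 + 153.846ms (1/2)
3. 615.385ms @ 2 + 153.846ms (1/2)
4. 769.231ms @ 5/2 + 153.846ms (1/2)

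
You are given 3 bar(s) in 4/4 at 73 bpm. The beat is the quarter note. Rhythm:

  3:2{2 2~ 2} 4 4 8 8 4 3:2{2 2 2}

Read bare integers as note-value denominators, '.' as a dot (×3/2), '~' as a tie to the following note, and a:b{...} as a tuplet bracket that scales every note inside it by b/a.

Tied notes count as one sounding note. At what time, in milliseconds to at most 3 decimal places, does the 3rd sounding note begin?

note 3 onset = 4b = 3287.671ms

1. 0.0ms @ 0 + 1095.89ms (4/3)
2. 1095.89ms @ 4/3 + 2191.781ms (8/3)
3. 3287.671ms @ 4 + 821.918ms (1)
4. 4109.589ms @ 5 + 821.918ms (1)
5. 4931.507ms @ 6 + 410.959ms (1/2)
6. 5342.466ms @ 13/2 + 410.959ms (1/2)
7. 5753.425ms @ 7 + 821.918ms (1)
8. 6575.342ms @ 8 + 1095.89ms (4/3)
9. 7671.233ms @ 28/3 + 1095.89ms (4/3)
10. 8767.123ms @ 32/3 + 1095.89ms (4/3)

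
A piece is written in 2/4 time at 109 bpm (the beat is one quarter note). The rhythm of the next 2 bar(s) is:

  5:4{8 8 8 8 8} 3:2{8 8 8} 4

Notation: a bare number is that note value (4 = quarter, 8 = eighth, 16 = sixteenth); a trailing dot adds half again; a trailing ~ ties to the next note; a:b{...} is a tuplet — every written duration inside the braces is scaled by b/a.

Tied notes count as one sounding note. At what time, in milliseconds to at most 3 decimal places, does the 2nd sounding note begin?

1. 0.0ms @ 0 + 220.183ms (2/5)
2. 220.183ms @ 2/5 + 220.183ms (2/5)
3. 440.367ms @ 4/5 + 220.183ms (2/5)
4. 660.55ms @ 6/5 + 220.183ms (2/5)
5. 880.734ms @ 8/5 + 220.183ms (2/5)
6. 1100.917ms @ 2 + 183.486ms (1/3)
7. 1284.404ms @ 7/3 + 183.486ms (1/3)
8. 1467.89ms @ 8/3 + 183.486ms (1/3)
9. 1651.376ms @ 3 + 550.459ms (1)

note 2 onset = 2/5b = 220.183ms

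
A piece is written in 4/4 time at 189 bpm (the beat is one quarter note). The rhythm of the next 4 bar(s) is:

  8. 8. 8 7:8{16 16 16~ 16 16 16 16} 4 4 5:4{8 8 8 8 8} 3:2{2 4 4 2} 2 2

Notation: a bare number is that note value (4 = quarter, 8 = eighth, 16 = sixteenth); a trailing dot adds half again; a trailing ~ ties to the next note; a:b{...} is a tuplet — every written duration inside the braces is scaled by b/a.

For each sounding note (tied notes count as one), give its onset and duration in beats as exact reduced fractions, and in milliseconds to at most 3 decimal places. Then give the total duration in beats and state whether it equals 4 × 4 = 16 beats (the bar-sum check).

1) 0.0ms=0b +238.095ms=3/4b
2) 238.095ms=3/4b +238.095ms=3/4b
3) 476.19ms=3/2b +158.73ms=1/2b
4) 634.921ms=2b +90.703ms=2/7b
5) 725.624ms=16/7b +90.703ms=2/7b
6) 816.327ms=18/7b +181.406ms=4/7b
7) 997.732ms=22/7b +90.703ms=2/7b
8) 1088.435ms=24/7b +90.703ms=2/7b
9) 1179.138ms=26/7b +90.703ms=2/7b
10) 1269.841ms=4b +317.46ms=1b
11) 1587.302ms=5b +317.46ms=1b
12) 1904.762ms=6b +126.984ms=2/5b
13) 2031.746ms=32/5b +126.984ms=2/5b
14) 2158.73ms=34/5b +126.984ms=2/5b
15) 2285.714ms=36/5b +126.984ms=2/5b
16) 2412.698ms=38/5b +126.984ms=2/5b
17) 2539.683ms=8b +423.28ms=4/3b
18) 2962.963ms=28/3b +211.64ms=2/3b
19) 3174.603ms=10b +211.64ms=2/3b
20) 3386.243ms=32/3b +423.28ms=4/3b
21) 3809.524ms=12b +634.921ms=2b
22) 4444.444ms=14b +634.921ms=2b
Σ=16b of 16 (189bpm 4/4) — PASS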